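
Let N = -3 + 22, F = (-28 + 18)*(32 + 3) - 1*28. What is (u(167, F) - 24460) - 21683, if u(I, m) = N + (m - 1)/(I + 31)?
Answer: -9132931/198 ≈ -46126.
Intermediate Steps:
F = -378 (F = -10*35 - 28 = -350 - 28 = -378)
N = 19
u(I, m) = 19 + (-1 + m)/(31 + I) (u(I, m) = 19 + (m - 1)/(I + 31) = 19 + (-1 + m)/(31 + I))
(u(167, F) - 24460) - 21683 = ((588 - 378 + 19*167)/(31 + 167) - 24460) - 21683 = ((588 - 378 + 3173)/198 - 24460) - 21683 = ((1/198)*3383 - 24460) - 21683 = (3383/198 - 24460) - 21683 = -4839697/198 - 21683 = -9132931/198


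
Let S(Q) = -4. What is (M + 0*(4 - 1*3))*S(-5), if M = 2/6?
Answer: -4/3 ≈ -1.3333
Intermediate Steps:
M = ⅓ (M = 2*(⅙) = ⅓ ≈ 0.33333)
(M + 0*(4 - 1*3))*S(-5) = (⅓ + 0*(4 - 1*3))*(-4) = (⅓ + 0*(4 - 3))*(-4) = (⅓ + 0*1)*(-4) = (⅓ + 0)*(-4) = (⅓)*(-4) = -4/3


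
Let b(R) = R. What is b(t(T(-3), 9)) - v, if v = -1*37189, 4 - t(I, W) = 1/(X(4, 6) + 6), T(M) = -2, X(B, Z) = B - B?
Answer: 223157/6 ≈ 37193.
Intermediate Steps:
X(B, Z) = 0
t(I, W) = 23/6 (t(I, W) = 4 - 1/(0 + 6) = 4 - 1/6 = 4 - 1*⅙ = 4 - ⅙ = 23/6)
v = -37189
b(t(T(-3), 9)) - v = 23/6 - 1*(-37189) = 23/6 + 37189 = 223157/6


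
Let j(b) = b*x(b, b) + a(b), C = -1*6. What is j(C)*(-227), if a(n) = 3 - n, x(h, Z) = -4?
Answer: -7491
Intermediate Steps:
C = -6
j(b) = 3 - 5*b (j(b) = b*(-4) + (3 - b) = -4*b + (3 - b) = 3 - 5*b)
j(C)*(-227) = (3 - 5*(-6))*(-227) = (3 + 30)*(-227) = 33*(-227) = -7491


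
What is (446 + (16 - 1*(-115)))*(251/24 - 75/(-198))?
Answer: 1650797/264 ≈ 6253.0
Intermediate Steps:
(446 + (16 - 1*(-115)))*(251/24 - 75/(-198)) = (446 + (16 + 115))*(251*(1/24) - 75*(-1/198)) = (446 + 131)*(251/24 + 25/66) = 577*(2861/264) = 1650797/264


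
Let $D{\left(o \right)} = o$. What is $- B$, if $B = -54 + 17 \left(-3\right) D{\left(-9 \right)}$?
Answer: $-405$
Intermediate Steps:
$B = 405$ ($B = -54 + 17 \left(-3\right) \left(-9\right) = -54 - -459 = -54 + 459 = 405$)
$- B = \left(-1\right) 405 = -405$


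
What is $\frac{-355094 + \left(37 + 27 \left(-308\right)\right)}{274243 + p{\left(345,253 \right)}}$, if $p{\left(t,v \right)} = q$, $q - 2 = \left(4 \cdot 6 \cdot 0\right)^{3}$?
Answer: $- \frac{363373}{274245} \approx -1.325$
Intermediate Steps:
$q = 2$ ($q = 2 + \left(4 \cdot 6 \cdot 0\right)^{3} = 2 + \left(24 \cdot 0\right)^{3} = 2 + 0^{3} = 2 + 0 = 2$)
$p{\left(t,v \right)} = 2$
$\frac{-355094 + \left(37 + 27 \left(-308\right)\right)}{274243 + p{\left(345,253 \right)}} = \frac{-355094 + \left(37 + 27 \left(-308\right)\right)}{274243 + 2} = \frac{-355094 + \left(37 - 8316\right)}{274245} = \left(-355094 - 8279\right) \frac{1}{274245} = \left(-363373\right) \frac{1}{274245} = - \frac{363373}{274245}$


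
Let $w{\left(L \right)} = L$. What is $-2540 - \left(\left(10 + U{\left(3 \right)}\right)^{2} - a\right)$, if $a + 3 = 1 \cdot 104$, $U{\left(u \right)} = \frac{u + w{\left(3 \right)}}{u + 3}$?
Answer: $-2560$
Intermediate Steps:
$U{\left(u \right)} = 1$ ($U{\left(u \right)} = \frac{u + 3}{u + 3} = \frac{3 + u}{3 + u} = 1$)
$a = 101$ ($a = -3 + 1 \cdot 104 = -3 + 104 = 101$)
$-2540 - \left(\left(10 + U{\left(3 \right)}\right)^{2} - a\right) = -2540 - \left(\left(10 + 1\right)^{2} - 101\right) = -2540 - \left(11^{2} - 101\right) = -2540 - \left(121 - 101\right) = -2540 - 20 = -2560$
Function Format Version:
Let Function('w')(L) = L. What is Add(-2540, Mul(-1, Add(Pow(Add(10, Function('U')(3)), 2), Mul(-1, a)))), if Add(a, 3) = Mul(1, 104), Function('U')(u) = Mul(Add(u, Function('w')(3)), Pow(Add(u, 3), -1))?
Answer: -2560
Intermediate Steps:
Function('U')(u) = 1 (Function('U')(u) = Mul(Add(u, 3), Pow(Add(u, 3), -1)) = Mul(Add(3, u), Pow(Add(3, u), -1)) = 1)
a = 101 (a = Add(-3, Mul(1, 104)) = Add(-3, 104) = 101)
Add(-2540, Mul(-1, Add(Pow(Add(10, Function('U')(3)), 2), Mul(-1, a)))) = Add(-2540, Mul(-1, Add(Pow(Add(10, 1), 2), Mul(-1, 101)))) = Add(-2540, Mul(-1, Add(Pow(11, 2), -101))) = Add(-2540, Mul(-1, Add(121, -101))) = Add(-2540, Mul(-1, 20)) = Add(-2540, -20) = -2560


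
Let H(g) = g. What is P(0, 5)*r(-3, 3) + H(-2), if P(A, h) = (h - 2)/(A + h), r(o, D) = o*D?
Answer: -37/5 ≈ -7.4000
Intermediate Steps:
r(o, D) = D*o
P(A, h) = (-2 + h)/(A + h)
P(0, 5)*r(-3, 3) + H(-2) = ((-2 + 5)/(0 + 5))*(3*(-3)) - 2 = (3/5)*(-9) - 2 = ((⅕)*3)*(-9) - 2 = (⅗)*(-9) - 2 = -27/5 - 2 = -37/5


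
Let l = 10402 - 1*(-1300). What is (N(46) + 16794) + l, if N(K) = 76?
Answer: 28572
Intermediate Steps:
l = 11702 (l = 10402 + 1300 = 11702)
(N(46) + 16794) + l = (76 + 16794) + 11702 = 16870 + 11702 = 28572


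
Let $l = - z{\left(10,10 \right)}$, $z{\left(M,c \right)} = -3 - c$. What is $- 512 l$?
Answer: $-6656$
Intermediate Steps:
$l = 13$ ($l = - (-3 - 10) = \left(-1\right) \left(-13\right) = 13$)
$- 512 l = \left(-512\right) 13 = -6656$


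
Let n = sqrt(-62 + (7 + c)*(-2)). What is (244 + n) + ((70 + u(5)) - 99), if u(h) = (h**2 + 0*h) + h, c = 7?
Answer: 245 + 3*I*sqrt(10) ≈ 245.0 + 9.4868*I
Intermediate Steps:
u(h) = h + h**2 (u(h) = (h**2 + 0) + h = h**2 + h = h + h**2)
n = 3*I*sqrt(10) (n = sqrt(-62 + (7 + 7)*(-2)) = sqrt(-62 + 14*(-2)) = sqrt(-62 - 28) = sqrt(-90) = 3*I*sqrt(10) ≈ 9.4868*I)
(244 + n) + ((70 + u(5)) - 99) = (244 + 3*I*sqrt(10)) + ((70 + 5*(1 + 5)) - 99) = (244 + 3*I*sqrt(10)) + ((70 + 5*6) - 99) = (244 + 3*I*sqrt(10)) + ((70 + 30) - 99) = (244 + 3*I*sqrt(10)) + (100 - 99) = (244 + 3*I*sqrt(10)) + 1 = 245 + 3*I*sqrt(10)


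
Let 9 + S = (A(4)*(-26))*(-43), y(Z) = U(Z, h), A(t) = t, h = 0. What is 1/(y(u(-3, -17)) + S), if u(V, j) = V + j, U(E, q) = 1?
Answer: 1/4464 ≈ 0.00022401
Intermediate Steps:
y(Z) = 1
S = 4463 (S = -9 + (4*(-26))*(-43) = -9 - 104*(-43) = -9 + 4472 = 4463)
1/(y(u(-3, -17)) + S) = 1/(1 + 4463) = 1/4464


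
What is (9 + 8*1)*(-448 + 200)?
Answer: -4216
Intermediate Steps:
(9 + 8*1)*(-448 + 200) = (9 + 8)*(-248) = 17*(-248) = -4216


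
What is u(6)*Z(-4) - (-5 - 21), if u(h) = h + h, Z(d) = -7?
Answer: -58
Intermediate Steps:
u(h) = 2*h
u(6)*Z(-4) - (-5 - 21) = (2*6)*(-7) - (-5 - 21) = 12*(-7) - 1*(-26) = -84 + 26 = -58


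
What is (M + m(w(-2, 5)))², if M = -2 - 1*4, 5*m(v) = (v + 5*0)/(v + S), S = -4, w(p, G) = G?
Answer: 25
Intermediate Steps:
m(v) = v/(5*(-4 + v)) (m(v) = ((v + 5*0)/(v - 4))/5 = ((v + 0)/(-4 + v))/5 = (v/(-4 + v))/5 = v/(5*(-4 + v)))
M = -6 (M = -2 - 4 = -6)
(M + m(w(-2, 5)))² = (-6 + (⅕)*5/(-4 + 5))² = (-6 + (⅕)*5/1)² = (-6 + (⅕)*5*1)² = (-6 + 1)² = (-5)² = 25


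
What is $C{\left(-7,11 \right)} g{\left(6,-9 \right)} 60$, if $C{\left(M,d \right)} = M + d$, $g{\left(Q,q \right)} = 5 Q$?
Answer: $7200$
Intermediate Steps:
$C{\left(-7,11 \right)} g{\left(6,-9 \right)} 60 = \left(-7 + 11\right) 5 \cdot 6 \cdot 60 = 4 \cdot 30 \cdot 60 = 120 \cdot 60 = 7200$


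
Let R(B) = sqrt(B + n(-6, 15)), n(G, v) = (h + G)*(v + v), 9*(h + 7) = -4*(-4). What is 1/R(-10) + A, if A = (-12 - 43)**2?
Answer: 3025 - I*sqrt(195)/260 ≈ 3025.0 - 0.053709*I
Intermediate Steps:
h = -47/9 (h = -7 + (-4*(-4))/9 = -7 + (1/9)*16 = -7 + 16/9 = -47/9 ≈ -5.2222)
n(G, v) = 2*v*(-47/9 + G) (n(G, v) = (-47/9 + G)*(v + v) = (-47/9 + G)*(2*v) = 2*v*(-47/9 + G))
R(B) = sqrt(-1010/3 + B) (R(B) = sqrt(B + (2/9)*15*(-47 + 9*(-6))) = sqrt(B + (2/9)*15*(-47 - 54)) = sqrt(B + (2/9)*15*(-101)) = sqrt(B - 1010/3) = sqrt(-1010/3 + B))
A = 3025 (A = (-55)**2 = 3025)
1/R(-10) + A = 1/(sqrt(-3030 + 9*(-10))/3) + 3025 = 1/(sqrt(-3030 - 90)/3) + 3025 = 1/(sqrt(-3120)/3) + 3025 = 1/((4*I*sqrt(195))/3) + 3025 = 1/(4*I*sqrt(195)/3) + 3025 = -I*sqrt(195)/260 + 3025 = 3025 - I*sqrt(195)/260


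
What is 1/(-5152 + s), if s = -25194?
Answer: -1/30346 ≈ -3.2953e-5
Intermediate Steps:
1/(-5152 + s) = 1/(-5152 - 25194) = 1/(-30346) = -1/30346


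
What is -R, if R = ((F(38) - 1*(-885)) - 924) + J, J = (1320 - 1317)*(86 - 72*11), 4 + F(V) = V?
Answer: 2123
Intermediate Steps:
F(V) = -4 + V
J = -2118 (J = 3*(86 - 792) = 3*(-706) = -2118)
R = -2123 (R = (((-4 + 38) - 1*(-885)) - 924) - 2118 = ((34 + 885) - 924) - 2118 = (919 - 924) - 2118 = -5 - 2118 = -2123)
-R = -1*(-2123) = 2123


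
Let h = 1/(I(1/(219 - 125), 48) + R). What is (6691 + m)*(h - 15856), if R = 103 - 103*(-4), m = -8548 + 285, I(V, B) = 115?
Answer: 2617191098/105 ≈ 2.4926e+7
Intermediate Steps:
m = -8263
R = 515 (R = 103 + 412 = 515)
h = 1/630 (h = 1/(115 + 515) = 1/630 ≈ 0.0015873)
(6691 + m)*(h - 15856) = (6691 - 8263)*(1/630 - 15856) = -1572*(-9989279/630) = 2617191098/105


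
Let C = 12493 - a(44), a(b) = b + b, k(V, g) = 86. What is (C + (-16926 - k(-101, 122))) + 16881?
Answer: 12274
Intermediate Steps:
a(b) = 2*b
C = 12405 (C = 12493 - 2*44 = 12493 - 1*88 = 12493 - 88 = 12405)
(C + (-16926 - k(-101, 122))) + 16881 = (12405 + (-16926 - 1*86)) + 16881 = (12405 + (-16926 - 86)) + 16881 = (12405 - 17012) + 16881 = -4607 + 16881 = 12274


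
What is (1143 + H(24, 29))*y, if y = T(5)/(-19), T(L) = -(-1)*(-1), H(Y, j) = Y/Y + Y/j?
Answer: 33200/551 ≈ 60.254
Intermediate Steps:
H(Y, j) = 1 + Y/j
T(L) = -1 (T(L) = -1*1 = -1)
y = 1/19 (y = -1/(-19) = -1*(-1/19) = 1/19 ≈ 0.052632)
(1143 + H(24, 29))*y = (1143 + (24 + 29)/29)*(1/19) = (1143 + (1/29)*53)*(1/19) = (1143 + 53/29)*(1/19) = (33200/29)*(1/19) = 33200/551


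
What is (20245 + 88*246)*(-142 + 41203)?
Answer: 1720168473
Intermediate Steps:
(20245 + 88*246)*(-142 + 41203) = (20245 + 21648)*41061 = 41893*41061 = 1720168473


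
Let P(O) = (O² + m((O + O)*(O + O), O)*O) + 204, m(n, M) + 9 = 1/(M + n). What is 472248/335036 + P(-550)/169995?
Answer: 20159878308473/6262141207959 ≈ 3.2193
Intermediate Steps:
m(n, M) = -9 + 1/(M + n)
P(O) = 204 + O² + O*(1 - 36*O² - 9*O)/(O + 4*O²) (P(O) = (O² + ((1 - 9*O - 9*(O + O)*(O + O))/(O + (O + O)*(O + O)))*O) + 204 = (O² + ((1 - 9*O - 9*2*O*2*O)/(O + (2*O)*(2*O)))*O) + 204 = (O² + ((1 - 9*O - 36*O²)/(O + 4*O²))*O) + 204 = (O² + ((1 - 36*O² - 9*O)/(O + 4*O²))*O) + 204 = (O² + O*(1 - 36*O² - 9*O)/(O + 4*O²)) + 204 = 204 + O² + O*(1 - 36*O² - 9*O)/(O + 4*O²))
472248/335036 + P(-550)/169995 = 472248/335036 + ((205 - 35*(-550)² + 4*(-550)³ + 807*(-550))/(1 + 4*(-550)))/169995 = 472248*(1/335036) + ((205 - 35*302500 + 4*(-166375000) - 443850)/(1 - 2200))*(1/169995) = 118062/83759 + ((205 - 10587500 - 665500000 - 443850)/(-2199))*(1/169995) = 118062/83759 - 1/2199*(-676531145)*(1/169995) = 118062/83759 + (676531145/2199)*(1/169995) = 118062/83759 + 135306229/74763801 = 20159878308473/6262141207959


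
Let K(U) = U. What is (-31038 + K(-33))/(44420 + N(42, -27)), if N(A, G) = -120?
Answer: -31071/44300 ≈ -0.70138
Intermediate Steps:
(-31038 + K(-33))/(44420 + N(42, -27)) = (-31038 - 33)/(44420 - 120) = -31071/44300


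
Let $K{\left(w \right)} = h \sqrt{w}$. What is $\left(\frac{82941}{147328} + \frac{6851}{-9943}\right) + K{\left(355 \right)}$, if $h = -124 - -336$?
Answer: $- \frac{184661765}{1464882304} + 212 \sqrt{355} \approx 3994.3$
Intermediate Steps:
$h = 212$ ($h = -124 + 336 = 212$)
$K{\left(w \right)} = 212 \sqrt{w}$
$\left(\frac{82941}{147328} + \frac{6851}{-9943}\right) + K{\left(355 \right)} = \left(\frac{82941}{147328} + \frac{6851}{-9943}\right) + 212 \sqrt{355} = \left(82941 \cdot \frac{1}{147328} + 6851 \left(- \frac{1}{9943}\right)\right) + 212 \sqrt{355} = \left(\frac{82941}{147328} - \frac{6851}{9943}\right) + 212 \sqrt{355} = - \frac{184661765}{1464882304} + 212 \sqrt{355}$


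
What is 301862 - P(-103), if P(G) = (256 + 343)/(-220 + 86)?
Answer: 40450107/134 ≈ 3.0187e+5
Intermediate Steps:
P(G) = -599/134 (P(G) = 599/(-134) = 599*(-1/134) = -599/134)
301862 - P(-103) = 301862 - 1*(-599/134) = 301862 + 599/134 = 40450107/134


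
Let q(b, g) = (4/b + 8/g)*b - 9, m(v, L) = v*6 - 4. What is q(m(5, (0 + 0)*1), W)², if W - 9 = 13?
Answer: 2401/121 ≈ 19.843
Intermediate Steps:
W = 22 (W = 9 + 13 = 22)
m(v, L) = -4 + 6*v (m(v, L) = 6*v - 4 = -4 + 6*v)
q(b, g) = -9 + b*(4/b + 8/g) (q(b, g) = b*(4/b + 8/g) - 9 = -9 + b*(4/b + 8/g))
q(m(5, (0 + 0)*1), W)² = (-5 + 8*(-4 + 6*5)/22)² = (-5 + 8*(-4 + 30)*(1/22))² = (-5 + 8*26*(1/22))² = (-5 + 104/11)² = (49/11)² = 2401/121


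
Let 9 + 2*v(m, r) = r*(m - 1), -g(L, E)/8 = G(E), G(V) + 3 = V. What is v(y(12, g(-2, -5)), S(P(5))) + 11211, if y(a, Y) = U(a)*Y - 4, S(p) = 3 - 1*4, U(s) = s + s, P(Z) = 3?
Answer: 10441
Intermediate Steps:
G(V) = -3 + V
U(s) = 2*s
S(p) = -1 (S(p) = 3 - 4 = -1)
g(L, E) = 24 - 8*E (g(L, E) = -8*(-3 + E) = 24 - 8*E)
y(a, Y) = -4 + 2*Y*a (y(a, Y) = (2*a)*Y - 4 = 2*Y*a - 4 = -4 + 2*Y*a)
v(m, r) = -9/2 + r*(-1 + m)/2 (v(m, r) = -9/2 + (r*(m - 1))/2 = -9/2 + (r*(-1 + m))/2 = -9/2 + r*(-1 + m)/2)
v(y(12, g(-2, -5)), S(P(5))) + 11211 = (-9/2 - ½*(-1) + (½)*(-4 + 2*(24 - 8*(-5))*12)*(-1)) + 11211 = (-9/2 + ½ + (½)*(-4 + 2*(24 + 40)*12)*(-1)) + 11211 = (-9/2 + ½ + (½)*(-4 + 2*64*12)*(-1)) + 11211 = (-9/2 + ½ + (½)*(-4 + 1536)*(-1)) + 11211 = (-9/2 + ½ + (½)*1532*(-1)) + 11211 = (-9/2 + ½ - 766) + 11211 = -770 + 11211 = 10441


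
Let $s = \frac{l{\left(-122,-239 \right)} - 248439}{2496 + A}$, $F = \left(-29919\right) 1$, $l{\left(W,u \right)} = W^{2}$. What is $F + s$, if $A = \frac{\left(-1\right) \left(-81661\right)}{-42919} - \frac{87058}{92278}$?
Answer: $- \frac{5109443686973561}{170242841914} \approx -30013.0$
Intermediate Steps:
$A = - \frac{194344070}{68284129}$ ($A = 81661 \left(- \frac{1}{42919}\right) - \frac{1501}{1591} = - \frac{81661}{42919} - \frac{1501}{1591} = - \frac{194344070}{68284129} \approx -2.8461$)
$F = -29919$
$s = - \frac{15948099748595}{170242841914}$ ($s = \frac{\left(-122\right)^{2} - 248439}{2496 - \frac{194344070}{68284129}} = \frac{14884 - 248439}{\frac{170242841914}{68284129}} = \left(-233555\right) \frac{68284129}{170242841914} = - \frac{15948099748595}{170242841914} \approx -93.678$)
$F + s = -29919 - \frac{15948099748595}{170242841914} = - \frac{5109443686973561}{170242841914}$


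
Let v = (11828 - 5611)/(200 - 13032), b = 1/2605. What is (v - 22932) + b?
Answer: -766572401973/33427360 ≈ -22932.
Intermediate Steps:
b = 1/2605 ≈ 0.00038388
v = -6217/12832 (v = 6217/(-12832) = 6217*(-1/12832) = -6217/12832 ≈ -0.48449)
(v - 22932) + b = (-6217/12832 - 22932) + 1/2605 = -294269641/12832 + 1/2605 = -766572401973/33427360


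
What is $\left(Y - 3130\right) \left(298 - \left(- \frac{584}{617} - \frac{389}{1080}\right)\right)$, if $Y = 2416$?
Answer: $- \frac{23734075547}{111060} \approx -2.1371 \cdot 10^{5}$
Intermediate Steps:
$\left(Y - 3130\right) \left(298 - \left(- \frac{584}{617} - \frac{389}{1080}\right)\right) = \left(2416 - 3130\right) \left(298 - \left(- \frac{584}{617} - \frac{389}{1080}\right)\right) = - 714 \left(298 - - \frac{870733}{666360}\right) = - 714 \left(298 + \left(\frac{389}{1080} + \frac{584}{617}\right)\right) = - 714 \left(298 + \frac{870733}{666360}\right) = \left(-714\right) \frac{199446013}{666360} = - \frac{23734075547}{111060}$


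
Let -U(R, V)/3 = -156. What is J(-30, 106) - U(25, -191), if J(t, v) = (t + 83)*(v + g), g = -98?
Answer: -44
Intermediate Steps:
U(R, V) = 468 (U(R, V) = -3*(-156) = 468)
J(t, v) = (-98 + v)*(83 + t) (J(t, v) = (t + 83)*(v - 98) = (83 + t)*(-98 + v) = (-98 + v)*(83 + t))
J(-30, 106) - U(25, -191) = (-8134 - 98*(-30) + 83*106 - 30*106) - 1*468 = (-8134 + 2940 + 8798 - 3180) - 468 = 424 - 468 = -44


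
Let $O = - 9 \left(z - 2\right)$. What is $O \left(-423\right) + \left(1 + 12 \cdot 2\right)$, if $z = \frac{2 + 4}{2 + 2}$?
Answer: $- \frac{3757}{2} \approx -1878.5$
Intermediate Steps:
$z = \frac{3}{2}$ ($z = \frac{6}{4} = 6 \cdot \frac{1}{4} = \frac{3}{2} \approx 1.5$)
$O = \frac{9}{2}$ ($O = - 9 \left(\frac{3}{2} - 2\right) = \left(-9\right) \left(- \frac{1}{2}\right) = \frac{9}{2} \approx 4.5$)
$O \left(-423\right) + \left(1 + 12 \cdot 2\right) = \frac{9}{2} \left(-423\right) + \left(1 + 12 \cdot 2\right) = - \frac{3807}{2} + \left(1 + 24\right) = - \frac{3807}{2} + 25 = - \frac{3757}{2}$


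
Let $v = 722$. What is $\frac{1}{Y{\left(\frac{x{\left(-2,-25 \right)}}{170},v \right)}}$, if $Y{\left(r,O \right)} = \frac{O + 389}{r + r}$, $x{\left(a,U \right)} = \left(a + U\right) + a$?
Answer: $- \frac{29}{94435} \approx -0.00030709$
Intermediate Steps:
$x{\left(a,U \right)} = U + 2 a$ ($x{\left(a,U \right)} = \left(U + a\right) + a = U + 2 a$)
$Y{\left(r,O \right)} = \frac{389 + O}{2 r}$
$\frac{1}{Y{\left(\frac{x{\left(-2,-25 \right)}}{170},v \right)}} = \frac{1}{\frac{1}{2} \frac{1}{\left(-25 + 2 \left(-2\right)\right) \frac{1}{170}} \left(389 + 722\right)} = \frac{1}{\frac{1}{2} \frac{1}{\left(-25 - 4\right) \frac{1}{170}} \cdot 1111} = \frac{1}{\frac{1}{2} \frac{1}{\left(-29\right) \frac{1}{170}} \cdot 1111} = \frac{1}{\frac{1}{2} \frac{1}{- \frac{29}{170}} \cdot 1111} = \frac{1}{\frac{1}{2} \left(- \frac{170}{29}\right) 1111} = \frac{1}{- \frac{94435}{29}} = - \frac{29}{94435}$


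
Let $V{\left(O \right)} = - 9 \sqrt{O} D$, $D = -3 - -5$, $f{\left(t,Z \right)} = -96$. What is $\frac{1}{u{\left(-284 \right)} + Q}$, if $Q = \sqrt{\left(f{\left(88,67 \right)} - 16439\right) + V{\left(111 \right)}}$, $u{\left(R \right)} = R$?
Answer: $- \frac{1}{284 - i \sqrt{16535 + 18 \sqrt{111}}} \approx -0.0029164 - 0.001328 i$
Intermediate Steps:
$D = 2$ ($D = -3 + 5 = 2$)
$V{\left(O \right)} = - 18 \sqrt{O}$ ($V{\left(O \right)} = - 9 \sqrt{O} 2 = - 18 \sqrt{O}$)
$Q = \sqrt{-16535 - 18 \sqrt{111}}$ ($Q = \sqrt{\left(-96 - 16439\right) - 18 \sqrt{111}} = \sqrt{-16535 - 18 \sqrt{111}} \approx 129.32 i$)
$\frac{1}{u{\left(-284 \right)} + Q} = \frac{1}{-284 + \sqrt{-16535 - 18 \sqrt{111}}}$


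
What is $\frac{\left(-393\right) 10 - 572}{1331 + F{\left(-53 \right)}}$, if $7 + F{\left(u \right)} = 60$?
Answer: $- \frac{2251}{692} \approx -3.2529$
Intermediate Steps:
$F{\left(u \right)} = 53$ ($F{\left(u \right)} = -7 + 60 = 53$)
$\frac{\left(-393\right) 10 - 572}{1331 + F{\left(-53 \right)}} = \frac{\left(-393\right) 10 - 572}{1331 + 53} = \frac{-3930 - 572}{1384} = \left(-4502\right) \frac{1}{1384} = - \frac{2251}{692}$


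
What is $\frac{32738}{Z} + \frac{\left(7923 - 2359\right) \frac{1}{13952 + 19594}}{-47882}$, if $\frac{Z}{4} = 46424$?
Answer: $\frac{6573045659449}{37284265065264} \approx 0.1763$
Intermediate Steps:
$Z = 185696$ ($Z = 4 \cdot 46424 = 185696$)
$\frac{32738}{Z} + \frac{\left(7923 - 2359\right) \frac{1}{13952 + 19594}}{-47882} = \frac{32738}{185696} + \frac{\left(7923 - 2359\right) \frac{1}{13952 + 19594}}{-47882} = 32738 \cdot \frac{1}{185696} + \frac{5564}{33546} \left(- \frac{1}{47882}\right) = \frac{16369}{92848} + 5564 \cdot \frac{1}{33546} \left(- \frac{1}{47882}\right) = \frac{16369}{92848} + \frac{2782}{16773} \left(- \frac{1}{47882}\right) = \frac{16369}{92848} - \frac{1391}{401562393} = \frac{6573045659449}{37284265065264}$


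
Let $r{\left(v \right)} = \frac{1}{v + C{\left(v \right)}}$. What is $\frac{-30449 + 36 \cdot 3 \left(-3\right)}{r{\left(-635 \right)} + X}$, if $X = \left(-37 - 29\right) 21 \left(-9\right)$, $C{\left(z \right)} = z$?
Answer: $- \frac{39081710}{15841979} \approx -2.467$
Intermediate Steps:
$r{\left(v \right)} = \frac{1}{2 v}$ ($r{\left(v \right)} = \frac{1}{v + v} = \frac{1}{2 v}$)
$X = 12474$ ($X = \left(-37 - 29\right) 21 \left(-9\right) = \left(-66\right) 21 \left(-9\right) = \left(-1386\right) \left(-9\right) = 12474$)
$\frac{-30449 + 36 \cdot 3 \left(-3\right)}{r{\left(-635 \right)} + X} = \frac{-30449 + 36 \cdot 3 \left(-3\right)}{\frac{1}{2 \left(-635\right)} + 12474} = \frac{-30449 + 108 \left(-3\right)}{\frac{1}{2} \left(- \frac{1}{635}\right) + 12474} = \frac{-30449 - 324}{- \frac{1}{1270} + 12474} = - \frac{30773}{\frac{15841979}{1270}} = \left(-30773\right) \frac{1270}{15841979} = - \frac{39081710}{15841979}$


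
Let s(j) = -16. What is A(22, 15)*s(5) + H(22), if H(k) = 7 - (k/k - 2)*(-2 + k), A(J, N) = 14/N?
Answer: 181/15 ≈ 12.067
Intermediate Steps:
H(k) = 5 + k (H(k) = 7 - (1 - 2)*(-2 + k) = 7 - (-1)*(-2 + k) = 7 - (2 - k) = 7 + (-2 + k) = 5 + k)
A(22, 15)*s(5) + H(22) = (14/15)*(-16) + (5 + 22) = (14*(1/15))*(-16) + 27 = (14/15)*(-16) + 27 = -224/15 + 27 = 181/15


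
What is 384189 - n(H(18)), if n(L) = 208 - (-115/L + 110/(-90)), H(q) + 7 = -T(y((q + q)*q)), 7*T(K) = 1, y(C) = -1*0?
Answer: 34559629/90 ≈ 3.8400e+5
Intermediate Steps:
y(C) = 0
T(K) = ⅐ (T(K) = (⅐)*1 = ⅐)
H(q) = -50/7 (H(q) = -7 - 1*⅐ = -7 - ⅐ = -50/7)
n(L) = 1883/9 + 115/L (n(L) = 208 - (-115/L + 110*(-1/90)) = 208 - (-115/L - 11/9) = 208 - (-11/9 - 115/L) = 208 + (11/9 + 115/L) = 1883/9 + 115/L)
384189 - n(H(18)) = 384189 - (1883/9 + 115/(-50/7)) = 384189 - (1883/9 + 115*(-7/50)) = 384189 - (1883/9 - 161/10) = 384189 - 1*17381/90 = 384189 - 17381/90 = 34559629/90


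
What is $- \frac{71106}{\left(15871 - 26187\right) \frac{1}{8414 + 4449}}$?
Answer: $\frac{457318239}{5158} \approx 88662.0$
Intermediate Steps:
$- \frac{71106}{\left(15871 - 26187\right) \frac{1}{8414 + 4449}} = - \frac{71106}{\left(-10316\right) \frac{1}{12863}} = - \frac{71106}{- \frac{10316}{12863}} = \left(-71106\right) \left(- \frac{12863}{10316}\right) = \frac{457318239}{5158}$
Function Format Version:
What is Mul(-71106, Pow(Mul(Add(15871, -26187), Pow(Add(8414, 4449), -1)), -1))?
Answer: Rational(457318239, 5158) ≈ 88662.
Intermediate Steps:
Mul(-71106, Pow(Mul(Add(15871, -26187), Pow(Add(8414, 4449), -1)), -1)) = Mul(-71106, Pow(Mul(-10316, Pow(12863, -1)), -1)) = Mul(-71106, Pow(Mul(-10316, Rational(1, 12863)), -1)) = Mul(-71106, Pow(Rational(-10316, 12863), -1)) = Mul(-71106, Rational(-12863, 10316)) = Rational(457318239, 5158)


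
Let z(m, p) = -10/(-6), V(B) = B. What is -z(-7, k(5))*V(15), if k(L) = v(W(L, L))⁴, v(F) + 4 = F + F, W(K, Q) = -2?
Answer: -25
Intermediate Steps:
v(F) = -4 + 2*F (v(F) = -4 + (F + F) = -4 + 2*F)
k(L) = 4096 (k(L) = (-4 + 2*(-2))⁴ = (-4 - 4)⁴ = (-8)⁴ = 4096)
z(m, p) = 5/3 (z(m, p) = -10*(-⅙) = 5/3)
-z(-7, k(5))*V(15) = -5*15/3 = -1*25 = -25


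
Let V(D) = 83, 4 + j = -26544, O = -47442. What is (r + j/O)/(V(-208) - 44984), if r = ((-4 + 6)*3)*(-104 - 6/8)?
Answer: 29790749/2130193242 ≈ 0.013985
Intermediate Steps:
j = -26548 (j = -4 - 26544 = -26548)
r = -1257/2 (r = (2*3)*(-104 - 6*⅛) = 6*(-104 - ¾) = 6*(-419/4) = -1257/2 ≈ -628.50)
(r + j/O)/(V(-208) - 44984) = (-1257/2 - 26548/(-47442))/(83 - 44984) = (-1257/2 - 26548*(-1/47442))/(-44901) = (-1257/2 + 13274/23721)*(-1/44901) = -29790749/47442*(-1/44901) = 29790749/2130193242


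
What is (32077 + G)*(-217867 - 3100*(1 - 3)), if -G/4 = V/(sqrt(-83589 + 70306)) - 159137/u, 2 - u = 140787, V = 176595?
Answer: -25830947656927/3805 - 149517335460*I*sqrt(13283)/13283 ≈ -6.7887e+9 - 1.2973e+9*I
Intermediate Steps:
u = -140785 (u = 2 - 1*140787 = 2 - 140787 = -140785)
G = -17204/3805 + 706380*I*sqrt(13283)/13283 (G = -4*(176595/(sqrt(-83589 + 70306)) - 159137/(-140785)) = -4*(176595/(sqrt(-13283)) - 159137*(-1/140785)) = -4*(176595/((I*sqrt(13283))) + 4301/3805) = -4*(176595*(-I*sqrt(13283)/13283) + 4301/3805) = -4*(-176595*I*sqrt(13283)/13283 + 4301/3805) = -4*(4301/3805 - 176595*I*sqrt(13283)/13283) = -17204/3805 + 706380*I*sqrt(13283)/13283 ≈ -4.5214 + 6129.0*I)
(32077 + G)*(-217867 - 3100*(1 - 3)) = (32077 + (-17204/3805 + 706380*I*sqrt(13283)/13283))*(-217867 - 3100*(1 - 3)) = (122035781/3805 + 706380*I*sqrt(13283)/13283)*(-217867 - 3100*(-2)) = (122035781/3805 + 706380*I*sqrt(13283)/13283)*(-217867 - 620*(-10)) = (122035781/3805 + 706380*I*sqrt(13283)/13283)*(-217867 + 6200) = (122035781/3805 + 706380*I*sqrt(13283)/13283)*(-211667) = -25830947656927/3805 - 149517335460*I*sqrt(13283)/13283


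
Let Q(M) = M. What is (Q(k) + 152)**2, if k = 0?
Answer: 23104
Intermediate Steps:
(Q(k) + 152)**2 = (0 + 152)**2 = 152**2 = 23104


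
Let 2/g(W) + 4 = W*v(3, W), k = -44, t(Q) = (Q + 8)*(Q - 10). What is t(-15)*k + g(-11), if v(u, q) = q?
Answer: -900898/117 ≈ -7700.0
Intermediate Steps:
t(Q) = (-10 + Q)*(8 + Q) (t(Q) = (8 + Q)*(-10 + Q) = (-10 + Q)*(8 + Q))
g(W) = 2/(-4 + W²) (g(W) = 2/(-4 + W*W) = 2/(-4 + W²))
t(-15)*k + g(-11) = (-80 + (-15)² - 2*(-15))*(-44) + 2/(-4 + (-11)²) = (-80 + 225 + 30)*(-44) + 2/(-4 + 121) = 175*(-44) + 2/117 = -7700 + 2*(1/117) = -7700 + 2/117 = -900898/117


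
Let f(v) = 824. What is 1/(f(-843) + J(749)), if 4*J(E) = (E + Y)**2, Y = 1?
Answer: 1/141449 ≈ 7.0697e-6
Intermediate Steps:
J(E) = (1 + E)**2/4 (J(E) = (E + 1)**2/4 = (1 + E)**2/4)
1/(f(-843) + J(749)) = 1/(824 + (1 + 749)**2/4) = 1/(824 + (1/4)*750**2) = 1/(824 + (1/4)*562500) = 1/(824 + 140625) = 1/141449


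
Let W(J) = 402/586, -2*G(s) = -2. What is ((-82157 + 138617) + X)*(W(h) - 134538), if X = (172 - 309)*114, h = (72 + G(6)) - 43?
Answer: -1609968482586/293 ≈ -5.4948e+9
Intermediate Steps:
G(s) = 1 (G(s) = -1/2*(-2) = 1)
h = 30 (h = (72 + 1) - 43 = 73 - 43 = 30)
W(J) = 201/293 (W(J) = 402*(1/586) = 201/293)
X = -15618 (X = -137*114 = -15618)
((-82157 + 138617) + X)*(W(h) - 134538) = ((-82157 + 138617) - 15618)*(201/293 - 134538) = (56460 - 15618)*(-39419433/293) = 40842*(-39419433/293) = -1609968482586/293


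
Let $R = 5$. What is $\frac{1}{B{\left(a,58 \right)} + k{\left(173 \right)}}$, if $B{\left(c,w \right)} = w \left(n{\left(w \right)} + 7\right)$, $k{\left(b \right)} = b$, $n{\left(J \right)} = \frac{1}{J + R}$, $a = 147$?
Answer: $\frac{63}{36535} \approx 0.0017244$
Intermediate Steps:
$n{\left(J \right)} = \frac{1}{5 + J}$ ($n{\left(J \right)} = \frac{1}{J + 5} = \frac{1}{5 + J}$)
$B{\left(c,w \right)} = w \left(7 + \frac{1}{5 + w}\right)$ ($B{\left(c,w \right)} = w \left(\frac{1}{5 + w} + 7\right) = w \left(7 + \frac{1}{5 + w}\right)$)
$\frac{1}{B{\left(a,58 \right)} + k{\left(173 \right)}} = \frac{1}{\frac{58 \left(36 + 7 \cdot 58\right)}{5 + 58} + 173} = \frac{1}{\frac{58 \left(36 + 406\right)}{63} + 173} = \frac{1}{58 \cdot \frac{1}{63} \cdot 442 + 173} = \frac{1}{\frac{25636}{63} + 173} = \frac{1}{\frac{36535}{63}} = \frac{63}{36535}$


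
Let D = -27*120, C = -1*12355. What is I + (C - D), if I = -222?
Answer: -9337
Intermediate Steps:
C = -12355
D = -3240
I + (C - D) = -222 + (-12355 - 1*(-3240)) = -222 + (-12355 + 3240) = -222 - 9115 = -9337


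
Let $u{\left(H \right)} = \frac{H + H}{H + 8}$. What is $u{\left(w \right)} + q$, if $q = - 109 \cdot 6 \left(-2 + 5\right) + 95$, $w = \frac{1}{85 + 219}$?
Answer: $- \frac{4542409}{2433} \approx -1867.0$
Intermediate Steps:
$w = \frac{1}{304} \approx 0.0032895$
$q = -1867$ ($q = - 109 \cdot 6 \cdot 3 + 95 = \left(-109\right) 18 + 95 = -1962 + 95 = -1867$)
$u{\left(H \right)} = \frac{2 H}{8 + H}$
$u{\left(w \right)} + q = 2 \cdot \frac{1}{304} \frac{1}{8 + \frac{1}{304}} - 1867 = 2 \cdot \frac{1}{304} \frac{1}{\frac{2433}{304}} - 1867 = 2 \cdot \frac{1}{304} \cdot \frac{304}{2433} - 1867 = \frac{2}{2433} - 1867 = - \frac{4542409}{2433}$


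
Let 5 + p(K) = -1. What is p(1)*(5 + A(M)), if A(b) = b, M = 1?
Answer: -36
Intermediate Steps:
p(K) = -6 (p(K) = -5 - 1 = -6)
p(1)*(5 + A(M)) = -6*(5 + 1) = -6*6 = -36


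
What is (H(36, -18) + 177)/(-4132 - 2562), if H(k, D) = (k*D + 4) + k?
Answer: 431/6694 ≈ 0.064386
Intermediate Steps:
H(k, D) = 4 + k + D*k (H(k, D) = (D*k + 4) + k = (4 + D*k) + k = 4 + k + D*k)
(H(36, -18) + 177)/(-4132 - 2562) = ((4 + 36 - 18*36) + 177)/(-4132 - 2562) = ((4 + 36 - 648) + 177)/(-6694) = (-608 + 177)*(-1/6694) = -431*(-1/6694) = 431/6694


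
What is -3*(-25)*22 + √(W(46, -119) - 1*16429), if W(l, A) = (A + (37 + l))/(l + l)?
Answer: 1650 + 2*I*√2172787/23 ≈ 1650.0 + 128.18*I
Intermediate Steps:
W(l, A) = (37 + A + l)/(2*l) (W(l, A) = (37 + A + l)/((2*l)) = (37 + A + l)*(1/(2*l)) = (37 + A + l)/(2*l))
-3*(-25)*22 + √(W(46, -119) - 1*16429) = -3*(-25)*22 + √((½)*(37 - 119 + 46)/46 - 1*16429) = 75*22 + √((½)*(1/46)*(-36) - 16429) = 1650 + √(-9/23 - 16429) = 1650 + √(-377876/23) = 1650 + 2*I*√2172787/23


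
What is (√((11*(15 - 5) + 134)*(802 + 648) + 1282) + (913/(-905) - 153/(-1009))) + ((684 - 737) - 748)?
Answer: -732211897/913145 + √355082 ≈ -205.97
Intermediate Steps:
(√((11*(15 - 5) + 134)*(802 + 648) + 1282) + (913/(-905) - 153/(-1009))) + ((684 - 737) - 748) = (√((11*10 + 134)*1450 + 1282) + (913*(-1/905) - 153*(-1/1009))) + (-53 - 748) = (√((110 + 134)*1450 + 1282) + (-913/905 + 153/1009)) - 801 = (√(244*1450 + 1282) - 782752/913145) - 801 = (√(353800 + 1282) - 782752/913145) - 801 = (√355082 - 782752/913145) - 801 = (-782752/913145 + √355082) - 801 = -732211897/913145 + √355082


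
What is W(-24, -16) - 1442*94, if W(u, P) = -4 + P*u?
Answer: -135168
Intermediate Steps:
W(-24, -16) - 1442*94 = (-4 - 16*(-24)) - 1442*94 = (-4 + 384) - 135548 = 380 - 135548 = -135168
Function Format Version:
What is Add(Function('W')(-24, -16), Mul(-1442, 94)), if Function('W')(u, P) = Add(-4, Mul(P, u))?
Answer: -135168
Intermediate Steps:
Add(Function('W')(-24, -16), Mul(-1442, 94)) = Add(Add(-4, Mul(-16, -24)), Mul(-1442, 94)) = Add(Add(-4, 384), -135548) = Add(380, -135548) = -135168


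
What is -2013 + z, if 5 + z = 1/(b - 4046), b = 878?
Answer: -6393025/3168 ≈ -2018.0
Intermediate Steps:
z = -15841/3168 (z = -5 + 1/(878 - 4046) = -5 + 1/(-3168) = -5 - 1/3168 = -15841/3168 ≈ -5.0003)
-2013 + z = -2013 - 15841/3168 = -6393025/3168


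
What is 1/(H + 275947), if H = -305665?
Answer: -1/29718 ≈ -3.3650e-5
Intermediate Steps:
1/(H + 275947) = 1/(-305665 + 275947) = 1/(-29718) = -1/29718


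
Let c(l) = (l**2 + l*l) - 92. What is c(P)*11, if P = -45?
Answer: 43538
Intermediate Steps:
c(l) = -92 + 2*l**2 (c(l) = (l**2 + l**2) - 92 = 2*l**2 - 92 = -92 + 2*l**2)
c(P)*11 = (-92 + 2*(-45)**2)*11 = (-92 + 2*2025)*11 = (-92 + 4050)*11 = 3958*11 = 43538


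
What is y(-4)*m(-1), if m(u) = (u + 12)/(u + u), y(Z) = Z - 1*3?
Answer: 77/2 ≈ 38.500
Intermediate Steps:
y(Z) = -3 + Z (y(Z) = Z - 3 = -3 + Z)
m(u) = (12 + u)/(2*u) (m(u) = (12 + u)/((2*u)) = (12 + u)*(1/(2*u)) = (12 + u)/(2*u))
y(-4)*m(-1) = (-3 - 4)*((½)*(12 - 1)/(-1)) = -7*(-1)*11/2 = -7*(-11/2) = 77/2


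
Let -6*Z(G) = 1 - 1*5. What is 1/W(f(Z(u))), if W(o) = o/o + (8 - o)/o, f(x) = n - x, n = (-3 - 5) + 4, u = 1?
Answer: -7/12 ≈ -0.58333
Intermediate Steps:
Z(G) = ⅔ (Z(G) = -(1 - 1*5)/6 = -(1 - 5)/6 = -⅙*(-4) = ⅔)
n = -4 (n = -8 + 4 = -4)
f(x) = -4 - x
W(o) = 1 + (8 - o)/o
1/W(f(Z(u))) = 1/(8/(-4 - 1*⅔)) = 1/(8/(-4 - ⅔)) = 1/(8/(-14/3)) = 1/(8*(-3/14)) = 1/(-12/7) = -7/12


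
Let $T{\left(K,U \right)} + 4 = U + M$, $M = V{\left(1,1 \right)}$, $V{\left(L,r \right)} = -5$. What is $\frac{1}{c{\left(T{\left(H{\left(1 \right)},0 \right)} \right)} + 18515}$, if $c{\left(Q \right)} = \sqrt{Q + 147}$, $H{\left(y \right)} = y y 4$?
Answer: $\frac{805}{14904569} - \frac{\sqrt{138}}{342805087} \approx 5.3976 \cdot 10^{-5}$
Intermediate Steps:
$H{\left(y \right)} = 4 y^{2}$ ($H{\left(y \right)} = y^{2} \cdot 4 = 4 y^{2}$)
$M = -5$
$T{\left(K,U \right)} = -9 + U$ ($T{\left(K,U \right)} = -4 + \left(U - 5\right) = -4 + \left(-5 + U\right) = -9 + U$)
$c{\left(Q \right)} = \sqrt{147 + Q}$
$\frac{1}{c{\left(T{\left(H{\left(1 \right)},0 \right)} \right)} + 18515} = \frac{1}{\sqrt{147 + \left(-9 + 0\right)} + 18515} = \frac{1}{\sqrt{147 - 9} + 18515} = \frac{1}{\sqrt{138} + 18515} = \frac{1}{18515 + \sqrt{138}}$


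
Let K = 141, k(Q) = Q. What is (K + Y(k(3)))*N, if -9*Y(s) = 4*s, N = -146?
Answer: -61174/3 ≈ -20391.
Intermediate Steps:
Y(s) = -4*s/9
(K + Y(k(3)))*N = (141 - 4/9*3)*(-146) = (141 - 4/3)*(-146) = (419/3)*(-146) = -61174/3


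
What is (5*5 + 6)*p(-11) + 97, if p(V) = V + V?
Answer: -585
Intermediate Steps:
p(V) = 2*V
(5*5 + 6)*p(-11) + 97 = (5*5 + 6)*(2*(-11)) + 97 = (25 + 6)*(-22) + 97 = 31*(-22) + 97 = -682 + 97 = -585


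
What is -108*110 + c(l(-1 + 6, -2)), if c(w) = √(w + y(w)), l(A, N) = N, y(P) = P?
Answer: -11880 + 2*I ≈ -11880.0 + 2.0*I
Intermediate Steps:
c(w) = √2*√w (c(w) = √(w + w) = √(2*w) = √2*√w)
-108*110 + c(l(-1 + 6, -2)) = -108*110 + √2*√(-2) = -11880 + √2*(I*√2) = -11880 + 2*I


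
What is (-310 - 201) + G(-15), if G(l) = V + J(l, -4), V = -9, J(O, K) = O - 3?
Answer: -538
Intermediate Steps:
J(O, K) = -3 + O
G(l) = -12 + l (G(l) = -9 + (-3 + l) = -12 + l)
(-310 - 201) + G(-15) = (-310 - 201) + (-12 - 15) = -511 - 27 = -538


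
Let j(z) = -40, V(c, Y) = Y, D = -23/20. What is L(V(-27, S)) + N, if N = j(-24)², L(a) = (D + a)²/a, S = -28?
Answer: 17580111/11200 ≈ 1569.7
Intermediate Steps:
D = -23/20 (D = -23*1/20 = -23/20 ≈ -1.1500)
L(a) = (-23/20 + a)²/a
N = 1600 (N = (-40)² = 1600)
L(V(-27, S)) + N = (1/400)*(-23 + 20*(-28))²/(-28) + 1600 = (1/400)*(-1/28)*(-23 - 560)² + 1600 = (1/400)*(-1/28)*(-583)² + 1600 = (1/400)*(-1/28)*339889 + 1600 = -339889/11200 + 1600 = 17580111/11200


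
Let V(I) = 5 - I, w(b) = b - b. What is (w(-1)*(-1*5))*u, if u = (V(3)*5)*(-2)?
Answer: 0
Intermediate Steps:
w(b) = 0
u = -20 (u = ((5 - 1*3)*5)*(-2) = ((5 - 3)*5)*(-2) = (2*5)*(-2) = 10*(-2) = -20)
(w(-1)*(-1*5))*u = (0*(-1*5))*(-20) = (0*(-5))*(-20) = 0*(-20) = 0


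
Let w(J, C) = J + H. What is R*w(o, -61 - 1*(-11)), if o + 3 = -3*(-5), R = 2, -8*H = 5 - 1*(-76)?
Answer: 15/4 ≈ 3.7500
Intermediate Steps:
H = -81/8 (H = -(5 - 1*(-76))/8 = -(5 + 76)/8 = -1/8*81 = -81/8 ≈ -10.125)
o = 12 (o = -3 - 3*(-5) = -3 + 15 = 12)
w(J, C) = -81/8 + J (w(J, C) = J - 81/8 = -81/8 + J)
R*w(o, -61 - 1*(-11)) = 2*(-81/8 + 12) = 2*(15/8) = 15/4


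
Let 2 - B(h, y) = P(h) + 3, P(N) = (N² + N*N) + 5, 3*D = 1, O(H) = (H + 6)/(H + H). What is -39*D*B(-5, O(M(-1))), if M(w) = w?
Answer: 728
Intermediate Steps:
O(H) = (6 + H)/(2*H) (O(H) = (6 + H)/((2*H)) = (6 + H)*(1/(2*H)) = (6 + H)/(2*H))
D = ⅓ (D = (⅓)*1 = ⅓ ≈ 0.33333)
P(N) = 5 + 2*N² (P(N) = (N² + N²) + 5 = 2*N² + 5 = 5 + 2*N²)
B(h, y) = -6 - 2*h² (B(h, y) = 2 - ((5 + 2*h²) + 3) = 2 - (8 + 2*h²) = 2 + (-8 - 2*h²) = -6 - 2*h²)
-39*D*B(-5, O(M(-1))) = -13*(-6 - 2*(-5)²) = -13*(-6 - 2*25) = -13*(-6 - 50) = -13*(-56) = -39*(-56/3) = 728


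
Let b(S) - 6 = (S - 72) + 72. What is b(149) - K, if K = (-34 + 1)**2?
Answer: -934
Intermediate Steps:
b(S) = 6 + S (b(S) = 6 + ((S - 72) + 72) = 6 + ((-72 + S) + 72) = 6 + S)
K = 1089 (K = (-33)**2 = 1089)
b(149) - K = (6 + 149) - 1*1089 = 155 - 1089 = -934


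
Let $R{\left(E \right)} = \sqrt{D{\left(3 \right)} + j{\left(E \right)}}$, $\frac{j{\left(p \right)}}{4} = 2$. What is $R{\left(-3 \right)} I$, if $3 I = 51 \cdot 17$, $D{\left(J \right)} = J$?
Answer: $289 \sqrt{11} \approx 958.5$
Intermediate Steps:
$j{\left(p \right)} = 8$ ($j{\left(p \right)} = 4 \cdot 2 = 8$)
$I = 289$ ($I = \frac{51 \cdot 17}{3} = \frac{1}{3} \cdot 867 = 289$)
$R{\left(E \right)} = \sqrt{11}$ ($R{\left(E \right)} = \sqrt{3 + 8} = \sqrt{11}$)
$R{\left(-3 \right)} I = \sqrt{11} \cdot 289 = 289 \sqrt{11}$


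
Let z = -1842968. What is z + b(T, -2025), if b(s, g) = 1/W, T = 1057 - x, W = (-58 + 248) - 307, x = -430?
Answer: -215627257/117 ≈ -1.8430e+6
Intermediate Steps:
W = -117 (W = 190 - 307 = -117)
T = 1487 (T = 1057 - 1*(-430) = 1057 + 430 = 1487)
b(s, g) = -1/117 (b(s, g) = 1/(-117) = -1/117)
z + b(T, -2025) = -1842968 - 1/117 = -215627257/117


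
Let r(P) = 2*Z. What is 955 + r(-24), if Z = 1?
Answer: 957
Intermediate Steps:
r(P) = 2 (r(P) = 2*1 = 2)
955 + r(-24) = 955 + 2 = 957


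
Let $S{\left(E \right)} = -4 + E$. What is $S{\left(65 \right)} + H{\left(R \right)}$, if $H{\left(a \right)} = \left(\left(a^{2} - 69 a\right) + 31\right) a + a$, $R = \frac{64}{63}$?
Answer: $\frac{5838211}{250047} \approx 23.348$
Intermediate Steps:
$R = \frac{64}{63}$ ($R = 64 \cdot \frac{1}{63} = \frac{64}{63} \approx 1.0159$)
$H{\left(a \right)} = a + a \left(31 + a^{2} - 69 a\right)$ ($H{\left(a \right)} = \left(31 + a^{2} - 69 a\right) a + a = a \left(31 + a^{2} - 69 a\right) + a = a + a \left(31 + a^{2} - 69 a\right)$)
$S{\left(65 \right)} + H{\left(R \right)} = \left(-4 + 65\right) + \frac{64 \left(32 + \left(\frac{64}{63}\right)^{2} - \frac{1472}{21}\right)}{63} = 61 + \frac{64 \left(32 + \frac{4096}{3969} - \frac{1472}{21}\right)}{63} = 61 + \frac{64}{63} \left(- \frac{147104}{3969}\right) = 61 - \frac{9414656}{250047} = \frac{5838211}{250047}$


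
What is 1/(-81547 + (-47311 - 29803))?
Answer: -1/158661 ≈ -6.3027e-6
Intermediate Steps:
1/(-81547 + (-47311 - 29803)) = 1/(-81547 - 77114) = 1/(-158661) = -1/158661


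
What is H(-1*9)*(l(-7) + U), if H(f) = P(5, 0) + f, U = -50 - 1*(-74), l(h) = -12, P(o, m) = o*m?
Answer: -108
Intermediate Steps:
P(o, m) = m*o
U = 24 (U = -50 + 74 = 24)
H(f) = f (H(f) = 0*5 + f = 0 + f = f)
H(-1*9)*(l(-7) + U) = (-1*9)*(-12 + 24) = -9*12 = -108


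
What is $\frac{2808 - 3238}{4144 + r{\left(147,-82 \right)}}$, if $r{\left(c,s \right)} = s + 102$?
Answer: $- \frac{215}{2082} \approx -0.10327$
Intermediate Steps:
$r{\left(c,s \right)} = 102 + s$
$\frac{2808 - 3238}{4144 + r{\left(147,-82 \right)}} = \frac{2808 - 3238}{4144 + \left(102 - 82\right)} = - \frac{430}{4144 + 20} = - \frac{430}{4164} = \left(-430\right) \frac{1}{4164} = - \frac{215}{2082}$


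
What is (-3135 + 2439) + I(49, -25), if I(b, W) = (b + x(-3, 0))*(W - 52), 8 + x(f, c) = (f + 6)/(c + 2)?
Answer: -7937/2 ≈ -3968.5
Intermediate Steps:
x(f, c) = -8 + (6 + f)/(2 + c) (x(f, c) = -8 + (f + 6)/(c + 2) = -8 + (6 + f)/(2 + c))
I(b, W) = (-52 + W)*(-13/2 + b) (I(b, W) = (b + (-10 - 3 - 8*0)/(2 + 0))*(W - 52) = (b + (-10 - 3 + 0)/2)*(-52 + W) = (b + (½)*(-13))*(-52 + W) = (b - 13/2)*(-52 + W) = (-13/2 + b)*(-52 + W) = (-52 + W)*(-13/2 + b))
(-3135 + 2439) + I(49, -25) = (-3135 + 2439) + (338 - 52*49 - 13/2*(-25) - 25*49) = -696 + (338 - 2548 + 325/2 - 1225) = -696 - 6545/2 = -7937/2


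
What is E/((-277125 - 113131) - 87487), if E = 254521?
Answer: -254521/477743 ≈ -0.53276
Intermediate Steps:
E/((-277125 - 113131) - 87487) = 254521/((-277125 - 113131) - 87487) = 254521/(-390256 - 87487) = 254521/(-477743) = 254521*(-1/477743) = -254521/477743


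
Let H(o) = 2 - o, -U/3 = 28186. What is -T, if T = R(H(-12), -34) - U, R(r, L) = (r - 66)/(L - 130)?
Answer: -3466891/41 ≈ -84558.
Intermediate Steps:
U = -84558 (U = -3*28186 = -84558)
R(r, L) = (-66 + r)/(-130 + L)
T = 3466891/41 (T = (-66 + (2 - 1*(-12)))/(-130 - 34) - 1*(-84558) = (-66 + (2 + 12))/(-164) + 84558 = -(-66 + 14)/164 + 84558 = -1/164*(-52) + 84558 = 13/41 + 84558 = 3466891/41 ≈ 84558.)
-T = -1*3466891/41 = -3466891/41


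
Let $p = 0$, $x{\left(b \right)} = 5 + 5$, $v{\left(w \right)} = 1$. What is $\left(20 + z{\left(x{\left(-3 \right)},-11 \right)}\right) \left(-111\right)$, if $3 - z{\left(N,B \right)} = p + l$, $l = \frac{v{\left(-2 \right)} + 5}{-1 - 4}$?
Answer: $- \frac{13431}{5} \approx -2686.2$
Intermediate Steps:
$x{\left(b \right)} = 10$
$l = - \frac{6}{5}$ ($l = \frac{1 + 5}{-1 - 4} = \frac{6}{-5} = 6 \left(- \frac{1}{5}\right) = - \frac{6}{5} \approx -1.2$)
$z{\left(N,B \right)} = \frac{21}{5}$ ($z{\left(N,B \right)} = 3 - \left(0 - \frac{6}{5}\right) = 3 - - \frac{6}{5} = 3 + \frac{6}{5} = \frac{21}{5}$)
$\left(20 + z{\left(x{\left(-3 \right)},-11 \right)}\right) \left(-111\right) = \left(20 + \frac{21}{5}\right) \left(-111\right) = \frac{121}{5} \left(-111\right) = - \frac{13431}{5}$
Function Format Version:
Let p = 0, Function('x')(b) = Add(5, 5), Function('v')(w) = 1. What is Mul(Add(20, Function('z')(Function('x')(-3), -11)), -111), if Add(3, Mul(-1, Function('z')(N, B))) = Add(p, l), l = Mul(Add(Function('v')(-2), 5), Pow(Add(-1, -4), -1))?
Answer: Rational(-13431, 5) ≈ -2686.2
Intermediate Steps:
Function('x')(b) = 10
l = Rational(-6, 5) (l = Mul(Add(1, 5), Pow(Add(-1, -4), -1)) = Mul(6, Pow(-5, -1)) = Mul(6, Rational(-1, 5)) = Rational(-6, 5) ≈ -1.2000)
Function('z')(N, B) = Rational(21, 5) (Function('z')(N, B) = Add(3, Mul(-1, Add(0, Rational(-6, 5)))) = Add(3, Mul(-1, Rational(-6, 5))) = Add(3, Rational(6, 5)) = Rational(21, 5))
Mul(Add(20, Function('z')(Function('x')(-3), -11)), -111) = Mul(Add(20, Rational(21, 5)), -111) = Mul(Rational(121, 5), -111) = Rational(-13431, 5)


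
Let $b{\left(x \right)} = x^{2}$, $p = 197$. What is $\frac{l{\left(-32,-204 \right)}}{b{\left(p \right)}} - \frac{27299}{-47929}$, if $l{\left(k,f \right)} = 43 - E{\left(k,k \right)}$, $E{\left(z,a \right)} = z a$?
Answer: $\frac{1012428542}{1860076561} \approx 0.54429$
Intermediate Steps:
$E{\left(z,a \right)} = a z$
$l{\left(k,f \right)} = 43 - k^{2}$ ($l{\left(k,f \right)} = 43 - k k = 43 - k^{2}$)
$\frac{l{\left(-32,-204 \right)}}{b{\left(p \right)}} - \frac{27299}{-47929} = \frac{43 - \left(-32\right)^{2}}{197^{2}} - \frac{27299}{-47929} = \frac{43 - 1024}{38809} - - \frac{27299}{47929} = \left(43 - 1024\right) \frac{1}{38809} + \frac{27299}{47929} = \left(-981\right) \frac{1}{38809} + \frac{27299}{47929} = - \frac{981}{38809} + \frac{27299}{47929} = \frac{1012428542}{1860076561}$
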